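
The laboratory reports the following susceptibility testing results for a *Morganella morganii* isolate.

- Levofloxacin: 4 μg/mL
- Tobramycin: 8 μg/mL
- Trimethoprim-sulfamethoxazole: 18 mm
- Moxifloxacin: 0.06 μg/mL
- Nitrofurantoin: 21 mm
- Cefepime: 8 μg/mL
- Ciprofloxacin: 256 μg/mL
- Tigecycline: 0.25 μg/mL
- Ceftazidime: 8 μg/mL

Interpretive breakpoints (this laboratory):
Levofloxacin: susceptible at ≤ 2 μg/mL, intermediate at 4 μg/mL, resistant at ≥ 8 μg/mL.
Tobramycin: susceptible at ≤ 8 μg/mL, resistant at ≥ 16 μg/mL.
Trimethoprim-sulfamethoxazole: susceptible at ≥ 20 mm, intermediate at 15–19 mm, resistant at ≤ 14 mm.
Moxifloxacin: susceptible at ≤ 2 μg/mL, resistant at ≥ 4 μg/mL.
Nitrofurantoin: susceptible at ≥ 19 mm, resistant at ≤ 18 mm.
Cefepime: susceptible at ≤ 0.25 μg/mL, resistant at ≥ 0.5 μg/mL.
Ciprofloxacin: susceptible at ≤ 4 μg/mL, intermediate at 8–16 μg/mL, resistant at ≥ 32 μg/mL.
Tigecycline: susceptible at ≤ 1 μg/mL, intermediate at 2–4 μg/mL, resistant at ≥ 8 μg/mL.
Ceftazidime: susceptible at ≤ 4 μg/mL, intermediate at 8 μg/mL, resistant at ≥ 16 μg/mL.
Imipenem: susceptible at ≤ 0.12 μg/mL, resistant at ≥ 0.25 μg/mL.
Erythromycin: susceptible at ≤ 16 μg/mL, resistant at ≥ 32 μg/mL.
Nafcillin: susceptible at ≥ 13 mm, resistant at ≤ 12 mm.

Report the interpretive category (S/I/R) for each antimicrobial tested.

Levofloxacin: 4 μg/mL is = 4 μg/mL ⇒ Intermediate
Tobramycin: 8 μg/mL is ≤ 8 μg/mL ⇒ susceptible
Trimethoprim-sulfamethoxazole: 18 mm is in 15–19 mm — intermediate
Moxifloxacin 0.06 μg/mL: ≤ 2 μg/mL — susceptible
Nitrofurantoin 21 mm: ≥ 19 mm ⇒ S
Cefepime 8 μg/mL: ≥ 0.5 μg/mL — resistant
Ciprofloxacin (256 μg/mL) ≥ 32 μg/mL → Resistant
Tigecycline 0.25 μg/mL: ≤ 1 μg/mL — susceptible
Ceftazidime: 8 μg/mL is = 8 μg/mL — I

I, S, I, S, S, R, R, S, I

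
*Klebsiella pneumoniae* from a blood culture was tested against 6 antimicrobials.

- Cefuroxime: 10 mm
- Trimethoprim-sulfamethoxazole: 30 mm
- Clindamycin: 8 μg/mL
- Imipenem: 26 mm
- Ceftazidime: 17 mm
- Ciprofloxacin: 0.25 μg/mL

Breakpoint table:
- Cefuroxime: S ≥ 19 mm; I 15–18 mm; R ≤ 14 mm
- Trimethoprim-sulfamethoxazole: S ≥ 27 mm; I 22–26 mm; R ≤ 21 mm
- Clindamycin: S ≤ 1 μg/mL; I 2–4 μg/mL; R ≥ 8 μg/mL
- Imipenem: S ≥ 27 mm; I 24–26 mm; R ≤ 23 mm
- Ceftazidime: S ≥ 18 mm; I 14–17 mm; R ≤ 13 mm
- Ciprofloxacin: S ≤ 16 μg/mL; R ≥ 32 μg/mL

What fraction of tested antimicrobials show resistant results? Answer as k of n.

2 of 6

Cefuroxime (10 mm) ≤ 14 mm ⇒ resistant
Trimethoprim-sulfamethoxazole 30 mm: ≥ 27 mm — susceptible
Clindamycin 8 μg/mL: ≥ 8 μg/mL — resistant
Imipenem 26 mm: in 24–26 mm ⇒ Intermediate
Ceftazidime (17 mm) in 14–17 mm → Intermediate
Ciprofloxacin 0.25 μg/mL: ≤ 16 μg/mL ⇒ S
Resistant: 2/6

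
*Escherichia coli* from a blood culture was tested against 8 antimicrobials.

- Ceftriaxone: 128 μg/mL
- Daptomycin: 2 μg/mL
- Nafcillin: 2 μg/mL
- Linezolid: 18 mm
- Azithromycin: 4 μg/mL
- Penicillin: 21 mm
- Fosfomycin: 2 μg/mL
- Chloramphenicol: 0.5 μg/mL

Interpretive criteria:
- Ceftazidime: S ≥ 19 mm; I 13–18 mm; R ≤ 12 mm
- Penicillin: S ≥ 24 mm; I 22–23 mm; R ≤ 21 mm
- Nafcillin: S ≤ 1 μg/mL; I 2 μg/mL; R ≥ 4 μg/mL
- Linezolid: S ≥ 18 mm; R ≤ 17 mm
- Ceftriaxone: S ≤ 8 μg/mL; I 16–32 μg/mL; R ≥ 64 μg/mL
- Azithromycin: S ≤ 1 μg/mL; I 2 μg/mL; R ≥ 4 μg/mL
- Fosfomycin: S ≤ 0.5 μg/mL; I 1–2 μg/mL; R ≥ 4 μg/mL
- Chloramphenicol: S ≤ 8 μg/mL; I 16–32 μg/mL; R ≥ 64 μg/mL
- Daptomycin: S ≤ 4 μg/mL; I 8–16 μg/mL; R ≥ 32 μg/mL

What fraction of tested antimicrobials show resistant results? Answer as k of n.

3 of 8

Ceftriaxone: 128 μg/mL is ≥ 64 μg/mL → Resistant
Daptomycin 2 μg/mL: ≤ 4 μg/mL → S
Nafcillin 2 μg/mL: = 2 μg/mL → I
Linezolid: 18 mm is ≥ 18 mm ⇒ susceptible
Azithromycin 4 μg/mL: ≥ 4 μg/mL — Resistant
Penicillin 21 mm: ≤ 21 mm → Resistant
Fosfomycin: 2 μg/mL is in 1–2 μg/mL → I
Chloramphenicol 0.5 μg/mL: ≤ 8 μg/mL ⇒ Susceptible
Resistant: 3/8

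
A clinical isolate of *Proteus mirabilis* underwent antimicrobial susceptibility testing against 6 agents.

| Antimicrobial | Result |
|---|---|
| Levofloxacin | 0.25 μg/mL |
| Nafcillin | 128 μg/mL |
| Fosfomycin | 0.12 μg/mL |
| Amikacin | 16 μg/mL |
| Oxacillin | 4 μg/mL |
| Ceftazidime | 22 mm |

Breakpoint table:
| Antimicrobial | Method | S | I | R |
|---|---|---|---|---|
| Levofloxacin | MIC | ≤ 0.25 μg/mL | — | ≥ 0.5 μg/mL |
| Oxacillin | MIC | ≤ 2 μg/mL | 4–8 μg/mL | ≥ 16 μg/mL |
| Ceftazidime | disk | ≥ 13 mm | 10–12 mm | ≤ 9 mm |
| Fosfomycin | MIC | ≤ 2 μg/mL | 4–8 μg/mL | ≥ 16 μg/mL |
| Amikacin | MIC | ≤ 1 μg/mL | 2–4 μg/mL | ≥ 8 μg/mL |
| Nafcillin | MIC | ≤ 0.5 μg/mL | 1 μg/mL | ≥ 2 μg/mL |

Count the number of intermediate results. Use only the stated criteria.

1

Levofloxacin: 0.25 μg/mL is ≤ 0.25 μg/mL ⇒ Susceptible
Nafcillin (128 μg/mL) ≥ 2 μg/mL — resistant
Fosfomycin 0.12 μg/mL: ≤ 2 μg/mL — S
Amikacin 16 μg/mL: ≥ 8 μg/mL — R
Oxacillin: 4 μg/mL is in 4–8 μg/mL → intermediate
Ceftazidime (22 mm) ≥ 13 mm — S
Intermediate: 1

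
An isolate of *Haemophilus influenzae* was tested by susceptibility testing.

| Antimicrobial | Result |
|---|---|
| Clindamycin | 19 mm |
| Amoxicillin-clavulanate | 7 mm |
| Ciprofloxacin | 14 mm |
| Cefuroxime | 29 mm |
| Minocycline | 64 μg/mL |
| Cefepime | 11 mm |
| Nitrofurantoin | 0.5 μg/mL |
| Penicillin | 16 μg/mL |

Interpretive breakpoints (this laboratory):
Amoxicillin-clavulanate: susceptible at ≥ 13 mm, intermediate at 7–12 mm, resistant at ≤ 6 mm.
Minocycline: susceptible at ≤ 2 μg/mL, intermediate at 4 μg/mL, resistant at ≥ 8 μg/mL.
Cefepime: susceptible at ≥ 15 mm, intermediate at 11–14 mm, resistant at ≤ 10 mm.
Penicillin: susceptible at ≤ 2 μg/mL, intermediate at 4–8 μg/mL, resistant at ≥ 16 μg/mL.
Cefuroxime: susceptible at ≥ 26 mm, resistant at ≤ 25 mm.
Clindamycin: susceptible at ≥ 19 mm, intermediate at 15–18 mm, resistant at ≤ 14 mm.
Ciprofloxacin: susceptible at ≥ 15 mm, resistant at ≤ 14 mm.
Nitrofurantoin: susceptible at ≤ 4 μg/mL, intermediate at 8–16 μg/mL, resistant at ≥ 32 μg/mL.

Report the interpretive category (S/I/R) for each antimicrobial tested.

S, I, R, S, R, I, S, R

Clindamycin: 19 mm is ≥ 19 mm — Susceptible
Amoxicillin-clavulanate: 7 mm is in 7–12 mm ⇒ intermediate
Ciprofloxacin (14 mm) ≤ 14 mm → R
Cefuroxime: 29 mm is ≥ 26 mm ⇒ S
Minocycline (64 μg/mL) ≥ 8 μg/mL → resistant
Cefepime: 11 mm is in 11–14 mm ⇒ intermediate
Nitrofurantoin (0.5 μg/mL) ≤ 4 μg/mL → susceptible
Penicillin: 16 μg/mL is ≥ 16 μg/mL ⇒ Resistant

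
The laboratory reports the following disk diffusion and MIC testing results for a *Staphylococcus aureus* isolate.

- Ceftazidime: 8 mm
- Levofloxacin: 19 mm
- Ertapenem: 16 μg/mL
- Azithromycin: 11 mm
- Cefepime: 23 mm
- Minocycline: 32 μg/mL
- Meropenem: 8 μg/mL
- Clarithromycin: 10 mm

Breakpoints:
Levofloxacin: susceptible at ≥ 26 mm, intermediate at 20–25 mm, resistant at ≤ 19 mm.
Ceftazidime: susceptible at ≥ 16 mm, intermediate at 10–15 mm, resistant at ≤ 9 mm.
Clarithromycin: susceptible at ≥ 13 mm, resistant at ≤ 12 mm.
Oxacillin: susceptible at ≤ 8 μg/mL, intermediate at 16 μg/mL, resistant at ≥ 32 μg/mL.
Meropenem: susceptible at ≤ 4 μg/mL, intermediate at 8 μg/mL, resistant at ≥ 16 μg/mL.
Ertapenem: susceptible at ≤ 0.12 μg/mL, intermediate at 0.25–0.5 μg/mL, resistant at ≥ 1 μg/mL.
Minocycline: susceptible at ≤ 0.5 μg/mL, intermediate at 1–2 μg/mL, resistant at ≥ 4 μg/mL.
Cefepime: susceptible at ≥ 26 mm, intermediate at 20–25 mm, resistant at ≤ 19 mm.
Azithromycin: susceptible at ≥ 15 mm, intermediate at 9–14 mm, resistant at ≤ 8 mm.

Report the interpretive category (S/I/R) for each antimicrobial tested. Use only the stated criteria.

Ceftazidime 8 mm: ≤ 9 mm — Resistant
Levofloxacin 19 mm: ≤ 19 mm ⇒ Resistant
Ertapenem (16 μg/mL) ≥ 1 μg/mL → Resistant
Azithromycin: 11 mm is in 9–14 mm → Intermediate
Cefepime: 23 mm is in 20–25 mm — intermediate
Minocycline 32 μg/mL: ≥ 4 μg/mL — R
Meropenem (8 μg/mL) = 8 μg/mL → Intermediate
Clarithromycin: 10 mm is ≤ 12 mm — R

R, R, R, I, I, R, I, R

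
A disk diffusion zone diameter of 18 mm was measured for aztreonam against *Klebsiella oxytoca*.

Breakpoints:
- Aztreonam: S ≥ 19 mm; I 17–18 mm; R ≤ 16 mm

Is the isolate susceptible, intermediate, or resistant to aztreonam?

Aztreonam (18 mm) in 17–18 mm ⇒ I

I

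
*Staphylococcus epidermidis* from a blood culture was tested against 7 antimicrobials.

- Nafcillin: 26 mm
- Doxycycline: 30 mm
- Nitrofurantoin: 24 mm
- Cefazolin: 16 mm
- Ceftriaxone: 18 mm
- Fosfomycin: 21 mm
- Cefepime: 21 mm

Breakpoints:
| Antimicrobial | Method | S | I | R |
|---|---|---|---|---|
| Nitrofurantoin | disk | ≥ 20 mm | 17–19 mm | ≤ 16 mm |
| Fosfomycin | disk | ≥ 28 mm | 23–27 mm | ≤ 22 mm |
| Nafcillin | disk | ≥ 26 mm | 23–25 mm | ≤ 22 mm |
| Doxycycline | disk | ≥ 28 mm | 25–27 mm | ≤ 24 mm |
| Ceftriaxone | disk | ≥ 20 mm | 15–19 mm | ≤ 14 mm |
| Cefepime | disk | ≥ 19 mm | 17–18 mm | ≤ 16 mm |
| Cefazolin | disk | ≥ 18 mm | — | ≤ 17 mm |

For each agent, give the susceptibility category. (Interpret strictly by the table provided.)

Nafcillin (26 mm) ≥ 26 mm — S
Doxycycline (30 mm) ≥ 28 mm → Susceptible
Nitrofurantoin 24 mm: ≥ 20 mm ⇒ Susceptible
Cefazolin 16 mm: ≤ 17 mm ⇒ Resistant
Ceftriaxone (18 mm) in 15–19 mm — I
Fosfomycin (21 mm) ≤ 22 mm → resistant
Cefepime (21 mm) ≥ 19 mm ⇒ S

S, S, S, R, I, R, S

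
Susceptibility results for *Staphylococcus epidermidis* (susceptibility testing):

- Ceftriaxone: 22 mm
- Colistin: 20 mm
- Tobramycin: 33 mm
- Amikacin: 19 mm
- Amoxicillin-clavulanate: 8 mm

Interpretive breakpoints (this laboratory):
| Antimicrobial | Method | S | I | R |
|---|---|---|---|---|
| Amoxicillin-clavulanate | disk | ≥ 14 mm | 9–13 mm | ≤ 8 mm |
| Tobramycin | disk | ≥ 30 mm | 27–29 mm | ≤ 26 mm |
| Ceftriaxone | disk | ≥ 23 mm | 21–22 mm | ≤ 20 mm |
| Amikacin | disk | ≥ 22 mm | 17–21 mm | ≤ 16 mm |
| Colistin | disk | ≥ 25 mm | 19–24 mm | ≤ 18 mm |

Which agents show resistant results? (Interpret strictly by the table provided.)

Ceftriaxone 22 mm: in 21–22 mm ⇒ intermediate
Colistin (20 mm) in 19–24 mm ⇒ I
Tobramycin: 33 mm is ≥ 30 mm ⇒ S
Amikacin: 19 mm is in 17–21 mm ⇒ I
Amoxicillin-clavulanate: 8 mm is ≤ 8 mm → R

amoxicillin-clavulanate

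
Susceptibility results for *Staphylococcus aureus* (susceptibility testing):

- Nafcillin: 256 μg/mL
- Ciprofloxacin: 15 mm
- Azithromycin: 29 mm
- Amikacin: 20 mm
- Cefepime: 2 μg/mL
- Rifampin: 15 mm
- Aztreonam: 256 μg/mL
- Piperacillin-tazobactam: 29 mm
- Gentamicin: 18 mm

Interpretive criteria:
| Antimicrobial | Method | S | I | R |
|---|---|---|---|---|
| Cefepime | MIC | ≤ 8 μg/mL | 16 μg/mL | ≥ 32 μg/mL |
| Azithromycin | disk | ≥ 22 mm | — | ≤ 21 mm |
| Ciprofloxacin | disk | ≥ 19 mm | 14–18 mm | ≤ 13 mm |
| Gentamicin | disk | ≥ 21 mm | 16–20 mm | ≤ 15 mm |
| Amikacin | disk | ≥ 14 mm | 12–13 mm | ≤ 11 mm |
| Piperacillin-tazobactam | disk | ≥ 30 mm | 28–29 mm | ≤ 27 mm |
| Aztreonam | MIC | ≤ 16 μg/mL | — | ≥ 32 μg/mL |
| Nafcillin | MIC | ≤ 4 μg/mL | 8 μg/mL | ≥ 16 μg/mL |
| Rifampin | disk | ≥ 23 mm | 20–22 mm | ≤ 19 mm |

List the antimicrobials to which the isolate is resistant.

Nafcillin 256 μg/mL: ≥ 16 μg/mL — R
Ciprofloxacin (15 mm) in 14–18 mm → I
Azithromycin: 29 mm is ≥ 22 mm — Susceptible
Amikacin: 20 mm is ≥ 14 mm — S
Cefepime 2 μg/mL: ≤ 8 μg/mL → susceptible
Rifampin: 15 mm is ≤ 19 mm — Resistant
Aztreonam (256 μg/mL) ≥ 32 μg/mL ⇒ resistant
Piperacillin-tazobactam: 29 mm is in 28–29 mm ⇒ I
Gentamicin: 18 mm is in 16–20 mm → Intermediate

nafcillin, rifampin, aztreonam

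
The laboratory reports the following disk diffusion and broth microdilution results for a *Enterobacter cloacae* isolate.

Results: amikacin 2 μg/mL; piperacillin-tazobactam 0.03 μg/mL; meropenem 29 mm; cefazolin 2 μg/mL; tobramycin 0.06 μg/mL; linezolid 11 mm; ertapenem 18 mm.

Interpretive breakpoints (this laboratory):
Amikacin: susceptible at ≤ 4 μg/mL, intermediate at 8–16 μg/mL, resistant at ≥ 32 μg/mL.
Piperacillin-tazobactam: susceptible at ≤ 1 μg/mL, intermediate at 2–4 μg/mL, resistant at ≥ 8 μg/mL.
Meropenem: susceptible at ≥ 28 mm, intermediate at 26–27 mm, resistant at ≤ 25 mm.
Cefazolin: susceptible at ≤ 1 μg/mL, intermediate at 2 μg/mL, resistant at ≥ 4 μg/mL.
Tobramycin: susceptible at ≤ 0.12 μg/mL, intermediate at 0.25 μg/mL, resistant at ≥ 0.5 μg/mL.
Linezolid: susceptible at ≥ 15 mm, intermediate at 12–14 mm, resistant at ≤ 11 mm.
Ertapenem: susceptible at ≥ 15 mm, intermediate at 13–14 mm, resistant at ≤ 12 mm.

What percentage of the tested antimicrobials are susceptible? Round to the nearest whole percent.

Amikacin: 2 μg/mL is ≤ 4 μg/mL ⇒ susceptible
Piperacillin-tazobactam: 0.03 μg/mL is ≤ 1 μg/mL ⇒ Susceptible
Meropenem 29 mm: ≥ 28 mm ⇒ susceptible
Cefazolin (2 μg/mL) = 2 μg/mL → Intermediate
Tobramycin (0.06 μg/mL) ≤ 0.12 μg/mL ⇒ S
Linezolid 11 mm: ≤ 11 mm ⇒ resistant
Ertapenem: 18 mm is ≥ 15 mm — Susceptible
Susceptible: 5/7

71%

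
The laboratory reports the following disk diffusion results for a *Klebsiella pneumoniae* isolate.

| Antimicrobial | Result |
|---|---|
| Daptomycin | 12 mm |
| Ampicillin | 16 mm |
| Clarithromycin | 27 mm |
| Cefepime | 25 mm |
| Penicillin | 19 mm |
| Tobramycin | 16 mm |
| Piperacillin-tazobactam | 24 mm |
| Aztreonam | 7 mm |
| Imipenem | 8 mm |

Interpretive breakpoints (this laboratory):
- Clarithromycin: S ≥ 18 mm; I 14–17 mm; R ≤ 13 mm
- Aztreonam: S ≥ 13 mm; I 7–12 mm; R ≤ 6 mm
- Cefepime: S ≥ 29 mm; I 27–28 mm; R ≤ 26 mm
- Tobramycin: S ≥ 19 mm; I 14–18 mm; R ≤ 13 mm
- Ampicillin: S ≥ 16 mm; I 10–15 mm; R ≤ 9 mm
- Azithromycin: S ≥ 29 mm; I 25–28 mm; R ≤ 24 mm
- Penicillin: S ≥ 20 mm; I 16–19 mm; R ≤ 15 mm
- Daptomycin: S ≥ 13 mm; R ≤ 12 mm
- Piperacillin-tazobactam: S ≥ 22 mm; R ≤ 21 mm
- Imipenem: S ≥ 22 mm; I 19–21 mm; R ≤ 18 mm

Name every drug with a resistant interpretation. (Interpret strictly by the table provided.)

Daptomycin 12 mm: ≤ 12 mm — resistant
Ampicillin: 16 mm is ≥ 16 mm — susceptible
Clarithromycin (27 mm) ≥ 18 mm ⇒ susceptible
Cefepime 25 mm: ≤ 26 mm — Resistant
Penicillin (19 mm) in 16–19 mm → Intermediate
Tobramycin 16 mm: in 14–18 mm ⇒ intermediate
Piperacillin-tazobactam 24 mm: ≥ 22 mm ⇒ S
Aztreonam: 7 mm is in 7–12 mm → intermediate
Imipenem (8 mm) ≤ 18 mm ⇒ resistant

daptomycin, cefepime, imipenem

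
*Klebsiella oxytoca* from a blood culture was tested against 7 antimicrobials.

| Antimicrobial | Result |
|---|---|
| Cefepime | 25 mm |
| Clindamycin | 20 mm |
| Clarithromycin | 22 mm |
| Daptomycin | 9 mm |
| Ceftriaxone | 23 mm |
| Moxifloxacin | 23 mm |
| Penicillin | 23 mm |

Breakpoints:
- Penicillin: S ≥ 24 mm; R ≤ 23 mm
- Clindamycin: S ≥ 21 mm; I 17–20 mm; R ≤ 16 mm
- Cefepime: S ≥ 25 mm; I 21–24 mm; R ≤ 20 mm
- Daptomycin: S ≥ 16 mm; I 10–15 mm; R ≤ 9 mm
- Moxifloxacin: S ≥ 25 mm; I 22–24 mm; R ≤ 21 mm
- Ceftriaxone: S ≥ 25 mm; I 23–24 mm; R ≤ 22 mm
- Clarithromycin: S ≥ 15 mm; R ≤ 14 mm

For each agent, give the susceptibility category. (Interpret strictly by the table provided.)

S, I, S, R, I, I, R

Cefepime (25 mm) ≥ 25 mm — S
Clindamycin 20 mm: in 17–20 mm ⇒ intermediate
Clarithromycin: 22 mm is ≥ 15 mm — susceptible
Daptomycin: 9 mm is ≤ 9 mm ⇒ R
Ceftriaxone 23 mm: in 23–24 mm → intermediate
Moxifloxacin (23 mm) in 22–24 mm → Intermediate
Penicillin: 23 mm is ≤ 23 mm — resistant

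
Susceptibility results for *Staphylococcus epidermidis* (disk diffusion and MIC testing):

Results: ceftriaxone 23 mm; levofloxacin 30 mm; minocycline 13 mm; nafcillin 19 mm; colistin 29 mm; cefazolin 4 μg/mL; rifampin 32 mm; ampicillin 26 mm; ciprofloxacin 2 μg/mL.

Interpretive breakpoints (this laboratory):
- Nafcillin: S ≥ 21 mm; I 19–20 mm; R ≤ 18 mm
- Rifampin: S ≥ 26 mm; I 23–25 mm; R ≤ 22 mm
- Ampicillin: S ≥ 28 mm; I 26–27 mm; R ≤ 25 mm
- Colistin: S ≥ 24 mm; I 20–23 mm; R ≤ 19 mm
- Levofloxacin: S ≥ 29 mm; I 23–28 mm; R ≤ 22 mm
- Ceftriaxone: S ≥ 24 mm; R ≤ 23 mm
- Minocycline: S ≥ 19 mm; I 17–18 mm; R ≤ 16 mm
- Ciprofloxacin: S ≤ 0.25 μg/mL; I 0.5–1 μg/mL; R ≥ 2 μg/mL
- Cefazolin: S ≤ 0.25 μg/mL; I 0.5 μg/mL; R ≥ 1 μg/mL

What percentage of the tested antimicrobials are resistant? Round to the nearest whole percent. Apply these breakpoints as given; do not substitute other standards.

44%

Ceftriaxone: 23 mm is ≤ 23 mm ⇒ resistant
Levofloxacin (30 mm) ≥ 29 mm ⇒ Susceptible
Minocycline 13 mm: ≤ 16 mm — R
Nafcillin (19 mm) in 19–20 mm ⇒ Intermediate
Colistin 29 mm: ≥ 24 mm ⇒ susceptible
Cefazolin (4 μg/mL) ≥ 1 μg/mL ⇒ Resistant
Rifampin 32 mm: ≥ 26 mm → Susceptible
Ampicillin: 26 mm is in 26–27 mm ⇒ Intermediate
Ciprofloxacin (2 μg/mL) ≥ 2 μg/mL → Resistant
Resistant: 4/9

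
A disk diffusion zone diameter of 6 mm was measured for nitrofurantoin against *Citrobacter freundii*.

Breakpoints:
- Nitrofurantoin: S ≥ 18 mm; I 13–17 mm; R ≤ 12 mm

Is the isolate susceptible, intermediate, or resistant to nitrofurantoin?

Resistant

Nitrofurantoin: 6 mm is ≤ 12 mm ⇒ resistant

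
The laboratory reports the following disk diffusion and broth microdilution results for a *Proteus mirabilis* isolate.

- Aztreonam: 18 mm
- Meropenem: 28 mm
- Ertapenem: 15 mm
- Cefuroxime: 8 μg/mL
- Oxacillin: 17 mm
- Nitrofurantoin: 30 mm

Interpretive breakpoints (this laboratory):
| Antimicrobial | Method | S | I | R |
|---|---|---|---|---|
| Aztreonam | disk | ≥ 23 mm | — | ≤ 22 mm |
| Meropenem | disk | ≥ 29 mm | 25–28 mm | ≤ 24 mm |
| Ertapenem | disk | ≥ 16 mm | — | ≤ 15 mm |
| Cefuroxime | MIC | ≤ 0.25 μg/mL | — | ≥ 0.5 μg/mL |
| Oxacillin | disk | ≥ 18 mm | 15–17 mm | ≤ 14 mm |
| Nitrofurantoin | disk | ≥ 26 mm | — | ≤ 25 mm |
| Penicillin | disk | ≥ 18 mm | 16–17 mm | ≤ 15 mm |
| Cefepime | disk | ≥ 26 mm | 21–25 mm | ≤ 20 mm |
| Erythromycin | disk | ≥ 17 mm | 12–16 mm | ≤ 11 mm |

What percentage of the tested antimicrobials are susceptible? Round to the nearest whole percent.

17%

Aztreonam: 18 mm is ≤ 22 mm → Resistant
Meropenem: 28 mm is in 25–28 mm — I
Ertapenem 15 mm: ≤ 15 mm ⇒ R
Cefuroxime (8 μg/mL) ≥ 0.5 μg/mL — resistant
Oxacillin 17 mm: in 15–17 mm — intermediate
Nitrofurantoin: 30 mm is ≥ 26 mm → susceptible
Susceptible: 1/6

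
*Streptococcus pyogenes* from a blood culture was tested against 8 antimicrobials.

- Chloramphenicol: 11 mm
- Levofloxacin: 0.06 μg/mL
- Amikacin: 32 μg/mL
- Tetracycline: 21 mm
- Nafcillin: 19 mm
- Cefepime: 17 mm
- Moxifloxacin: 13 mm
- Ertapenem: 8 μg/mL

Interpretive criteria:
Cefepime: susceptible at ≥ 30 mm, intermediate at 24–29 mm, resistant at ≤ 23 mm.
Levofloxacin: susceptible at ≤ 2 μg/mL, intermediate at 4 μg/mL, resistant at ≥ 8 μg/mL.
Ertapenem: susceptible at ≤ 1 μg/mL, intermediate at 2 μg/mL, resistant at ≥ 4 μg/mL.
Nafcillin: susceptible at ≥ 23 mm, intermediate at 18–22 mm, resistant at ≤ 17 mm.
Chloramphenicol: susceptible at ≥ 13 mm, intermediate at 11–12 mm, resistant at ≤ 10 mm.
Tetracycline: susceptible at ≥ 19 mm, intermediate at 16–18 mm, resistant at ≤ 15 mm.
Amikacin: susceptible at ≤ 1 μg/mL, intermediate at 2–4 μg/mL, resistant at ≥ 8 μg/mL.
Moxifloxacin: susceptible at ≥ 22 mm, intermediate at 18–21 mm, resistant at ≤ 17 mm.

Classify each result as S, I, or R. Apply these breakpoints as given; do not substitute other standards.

I, S, R, S, I, R, R, R

Chloramphenicol 11 mm: in 11–12 mm ⇒ I
Levofloxacin: 0.06 μg/mL is ≤ 2 μg/mL — Susceptible
Amikacin: 32 μg/mL is ≥ 8 μg/mL ⇒ resistant
Tetracycline: 21 mm is ≥ 19 mm ⇒ S
Nafcillin (19 mm) in 18–22 mm — I
Cefepime: 17 mm is ≤ 23 mm ⇒ R
Moxifloxacin: 13 mm is ≤ 17 mm → resistant
Ertapenem (8 μg/mL) ≥ 4 μg/mL — R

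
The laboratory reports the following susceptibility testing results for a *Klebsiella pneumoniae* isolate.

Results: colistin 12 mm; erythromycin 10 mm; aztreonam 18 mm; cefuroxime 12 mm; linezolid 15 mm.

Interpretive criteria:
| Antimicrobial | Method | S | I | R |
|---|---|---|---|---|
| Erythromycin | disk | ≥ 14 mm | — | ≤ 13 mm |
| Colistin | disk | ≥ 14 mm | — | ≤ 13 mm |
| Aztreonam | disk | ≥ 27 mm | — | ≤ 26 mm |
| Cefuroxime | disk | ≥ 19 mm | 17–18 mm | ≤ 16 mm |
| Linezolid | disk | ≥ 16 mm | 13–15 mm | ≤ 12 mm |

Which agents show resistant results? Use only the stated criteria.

Colistin: 12 mm is ≤ 13 mm — resistant
Erythromycin: 10 mm is ≤ 13 mm → resistant
Aztreonam 18 mm: ≤ 26 mm → Resistant
Cefuroxime 12 mm: ≤ 16 mm → resistant
Linezolid: 15 mm is in 13–15 mm ⇒ Intermediate

colistin, erythromycin, aztreonam, cefuroxime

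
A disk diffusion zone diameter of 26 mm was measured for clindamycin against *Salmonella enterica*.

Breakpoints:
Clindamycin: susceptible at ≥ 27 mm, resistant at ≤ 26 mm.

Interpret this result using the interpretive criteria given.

R

Clindamycin 26 mm: ≤ 26 mm ⇒ resistant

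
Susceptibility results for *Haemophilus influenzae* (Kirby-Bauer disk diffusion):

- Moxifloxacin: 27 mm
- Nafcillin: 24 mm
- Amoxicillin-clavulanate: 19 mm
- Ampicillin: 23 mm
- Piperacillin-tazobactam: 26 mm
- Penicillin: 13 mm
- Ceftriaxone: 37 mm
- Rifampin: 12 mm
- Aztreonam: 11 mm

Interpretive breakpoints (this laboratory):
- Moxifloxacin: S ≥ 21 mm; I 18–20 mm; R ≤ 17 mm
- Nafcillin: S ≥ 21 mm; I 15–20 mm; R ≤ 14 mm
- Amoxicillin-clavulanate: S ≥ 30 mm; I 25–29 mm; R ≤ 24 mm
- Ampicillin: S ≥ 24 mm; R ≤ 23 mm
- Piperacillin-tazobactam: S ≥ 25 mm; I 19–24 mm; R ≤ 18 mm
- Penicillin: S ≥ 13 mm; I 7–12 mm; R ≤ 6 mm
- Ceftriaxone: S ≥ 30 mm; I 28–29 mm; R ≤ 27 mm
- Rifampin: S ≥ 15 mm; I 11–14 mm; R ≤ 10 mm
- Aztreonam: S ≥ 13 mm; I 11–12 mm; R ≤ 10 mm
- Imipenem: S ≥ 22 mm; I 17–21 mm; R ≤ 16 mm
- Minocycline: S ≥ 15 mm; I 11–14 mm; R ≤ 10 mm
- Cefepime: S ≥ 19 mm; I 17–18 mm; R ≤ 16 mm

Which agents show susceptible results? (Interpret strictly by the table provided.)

Moxifloxacin 27 mm: ≥ 21 mm ⇒ S
Nafcillin 24 mm: ≥ 21 mm ⇒ Susceptible
Amoxicillin-clavulanate 19 mm: ≤ 24 mm → R
Ampicillin 23 mm: ≤ 23 mm ⇒ resistant
Piperacillin-tazobactam 26 mm: ≥ 25 mm ⇒ S
Penicillin (13 mm) ≥ 13 mm → susceptible
Ceftriaxone: 37 mm is ≥ 30 mm ⇒ Susceptible
Rifampin (12 mm) in 11–14 mm ⇒ intermediate
Aztreonam 11 mm: in 11–12 mm ⇒ I

moxifloxacin, nafcillin, piperacillin-tazobactam, penicillin, ceftriaxone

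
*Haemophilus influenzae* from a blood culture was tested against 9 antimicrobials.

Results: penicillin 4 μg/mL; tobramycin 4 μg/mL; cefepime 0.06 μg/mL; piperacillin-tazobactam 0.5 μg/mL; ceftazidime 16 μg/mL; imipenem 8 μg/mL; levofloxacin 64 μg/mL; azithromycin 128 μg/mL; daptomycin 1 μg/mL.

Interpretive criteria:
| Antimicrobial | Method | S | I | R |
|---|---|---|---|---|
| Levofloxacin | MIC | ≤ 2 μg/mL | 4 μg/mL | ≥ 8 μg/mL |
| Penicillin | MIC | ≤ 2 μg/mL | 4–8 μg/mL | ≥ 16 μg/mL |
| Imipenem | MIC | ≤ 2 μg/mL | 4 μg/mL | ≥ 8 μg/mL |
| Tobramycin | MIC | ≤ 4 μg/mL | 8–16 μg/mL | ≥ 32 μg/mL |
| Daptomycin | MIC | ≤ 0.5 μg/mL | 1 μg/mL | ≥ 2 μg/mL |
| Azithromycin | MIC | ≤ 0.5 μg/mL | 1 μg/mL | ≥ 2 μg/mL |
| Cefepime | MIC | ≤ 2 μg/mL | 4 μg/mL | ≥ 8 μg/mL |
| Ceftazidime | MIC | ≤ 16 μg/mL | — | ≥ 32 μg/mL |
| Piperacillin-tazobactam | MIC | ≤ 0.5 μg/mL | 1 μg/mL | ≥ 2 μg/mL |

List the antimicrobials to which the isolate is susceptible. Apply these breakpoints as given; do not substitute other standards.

Penicillin 4 μg/mL: in 4–8 μg/mL → I
Tobramycin 4 μg/mL: ≤ 4 μg/mL — S
Cefepime: 0.06 μg/mL is ≤ 2 μg/mL — Susceptible
Piperacillin-tazobactam: 0.5 μg/mL is ≤ 0.5 μg/mL ⇒ susceptible
Ceftazidime: 16 μg/mL is ≤ 16 μg/mL — Susceptible
Imipenem 8 μg/mL: ≥ 8 μg/mL → R
Levofloxacin: 64 μg/mL is ≥ 8 μg/mL → Resistant
Azithromycin: 128 μg/mL is ≥ 2 μg/mL ⇒ resistant
Daptomycin 1 μg/mL: = 1 μg/mL → intermediate

tobramycin, cefepime, piperacillin-tazobactam, ceftazidime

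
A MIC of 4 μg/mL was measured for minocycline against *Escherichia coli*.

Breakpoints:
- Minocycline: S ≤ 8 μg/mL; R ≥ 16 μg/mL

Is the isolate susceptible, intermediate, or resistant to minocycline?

Minocycline 4 μg/mL: ≤ 8 μg/mL ⇒ S

S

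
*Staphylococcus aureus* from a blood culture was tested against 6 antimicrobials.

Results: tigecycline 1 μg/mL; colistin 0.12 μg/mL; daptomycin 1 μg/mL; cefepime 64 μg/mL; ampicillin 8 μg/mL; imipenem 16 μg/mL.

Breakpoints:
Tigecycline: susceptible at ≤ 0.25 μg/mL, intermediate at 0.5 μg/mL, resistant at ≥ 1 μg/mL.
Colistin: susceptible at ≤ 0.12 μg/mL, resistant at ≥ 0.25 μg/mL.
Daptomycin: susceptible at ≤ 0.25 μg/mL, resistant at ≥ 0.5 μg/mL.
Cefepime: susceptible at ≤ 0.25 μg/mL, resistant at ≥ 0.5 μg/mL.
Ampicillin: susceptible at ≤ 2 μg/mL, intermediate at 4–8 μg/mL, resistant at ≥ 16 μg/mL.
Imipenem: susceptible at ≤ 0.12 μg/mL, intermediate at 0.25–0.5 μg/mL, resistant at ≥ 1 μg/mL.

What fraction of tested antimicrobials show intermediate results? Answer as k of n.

Tigecycline 1 μg/mL: ≥ 1 μg/mL → R
Colistin (0.12 μg/mL) ≤ 0.12 μg/mL → S
Daptomycin: 1 μg/mL is ≥ 0.5 μg/mL — Resistant
Cefepime 64 μg/mL: ≥ 0.5 μg/mL → resistant
Ampicillin 8 μg/mL: in 4–8 μg/mL — intermediate
Imipenem (16 μg/mL) ≥ 1 μg/mL → Resistant
Intermediate: 1/6

1 of 6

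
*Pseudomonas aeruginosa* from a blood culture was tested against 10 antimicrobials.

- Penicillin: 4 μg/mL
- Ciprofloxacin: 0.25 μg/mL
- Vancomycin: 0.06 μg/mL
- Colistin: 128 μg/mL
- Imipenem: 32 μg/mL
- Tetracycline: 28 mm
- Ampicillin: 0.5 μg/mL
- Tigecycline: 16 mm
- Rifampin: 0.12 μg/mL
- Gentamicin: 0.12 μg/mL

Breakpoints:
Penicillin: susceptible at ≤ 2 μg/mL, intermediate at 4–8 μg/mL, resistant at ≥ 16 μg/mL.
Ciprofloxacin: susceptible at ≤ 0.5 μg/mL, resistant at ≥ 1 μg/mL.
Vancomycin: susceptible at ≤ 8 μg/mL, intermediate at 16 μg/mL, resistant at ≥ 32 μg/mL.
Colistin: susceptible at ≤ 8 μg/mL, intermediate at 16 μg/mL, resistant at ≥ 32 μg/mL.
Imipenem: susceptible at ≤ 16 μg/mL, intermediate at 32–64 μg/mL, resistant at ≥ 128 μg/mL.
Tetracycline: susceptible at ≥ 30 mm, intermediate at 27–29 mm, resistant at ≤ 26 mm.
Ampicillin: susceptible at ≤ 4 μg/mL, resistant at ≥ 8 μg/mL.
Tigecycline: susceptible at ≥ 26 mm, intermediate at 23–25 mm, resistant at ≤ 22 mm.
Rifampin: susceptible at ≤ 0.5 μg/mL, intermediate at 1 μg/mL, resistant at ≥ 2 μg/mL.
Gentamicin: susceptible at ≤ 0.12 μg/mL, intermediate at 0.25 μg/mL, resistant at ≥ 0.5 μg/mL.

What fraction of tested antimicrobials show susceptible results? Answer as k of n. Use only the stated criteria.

Penicillin (4 μg/mL) in 4–8 μg/mL → I
Ciprofloxacin 0.25 μg/mL: ≤ 0.5 μg/mL → susceptible
Vancomycin: 0.06 μg/mL is ≤ 8 μg/mL ⇒ S
Colistin 128 μg/mL: ≥ 32 μg/mL ⇒ resistant
Imipenem 32 μg/mL: in 32–64 μg/mL — Intermediate
Tetracycline 28 mm: in 27–29 mm → intermediate
Ampicillin (0.5 μg/mL) ≤ 4 μg/mL — Susceptible
Tigecycline (16 mm) ≤ 22 mm → resistant
Rifampin: 0.12 μg/mL is ≤ 0.5 μg/mL ⇒ S
Gentamicin (0.12 μg/mL) ≤ 0.12 μg/mL → Susceptible
Susceptible: 5/10

5 of 10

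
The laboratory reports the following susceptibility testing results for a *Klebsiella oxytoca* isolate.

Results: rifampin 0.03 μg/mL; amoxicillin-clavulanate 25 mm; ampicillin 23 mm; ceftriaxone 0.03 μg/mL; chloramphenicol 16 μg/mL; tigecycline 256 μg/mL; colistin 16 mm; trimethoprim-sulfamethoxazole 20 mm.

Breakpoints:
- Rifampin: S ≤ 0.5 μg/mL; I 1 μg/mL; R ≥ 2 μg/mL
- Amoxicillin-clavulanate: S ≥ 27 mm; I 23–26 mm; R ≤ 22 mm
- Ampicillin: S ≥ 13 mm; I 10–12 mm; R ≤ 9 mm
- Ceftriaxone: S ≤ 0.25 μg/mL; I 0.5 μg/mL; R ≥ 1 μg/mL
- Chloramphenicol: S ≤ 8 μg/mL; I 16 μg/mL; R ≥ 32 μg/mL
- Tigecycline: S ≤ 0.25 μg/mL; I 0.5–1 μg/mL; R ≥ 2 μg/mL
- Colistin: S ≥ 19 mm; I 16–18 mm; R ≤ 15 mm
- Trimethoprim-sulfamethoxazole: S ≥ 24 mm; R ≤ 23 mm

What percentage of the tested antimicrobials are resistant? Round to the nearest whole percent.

25%

Rifampin 0.03 μg/mL: ≤ 0.5 μg/mL → Susceptible
Amoxicillin-clavulanate: 25 mm is in 23–26 mm ⇒ I
Ampicillin: 23 mm is ≥ 13 mm ⇒ S
Ceftriaxone: 0.03 μg/mL is ≤ 0.25 μg/mL — susceptible
Chloramphenicol 16 μg/mL: = 16 μg/mL → intermediate
Tigecycline: 256 μg/mL is ≥ 2 μg/mL → Resistant
Colistin (16 mm) in 16–18 mm ⇒ I
Trimethoprim-sulfamethoxazole: 20 mm is ≤ 23 mm → resistant
Resistant: 2/8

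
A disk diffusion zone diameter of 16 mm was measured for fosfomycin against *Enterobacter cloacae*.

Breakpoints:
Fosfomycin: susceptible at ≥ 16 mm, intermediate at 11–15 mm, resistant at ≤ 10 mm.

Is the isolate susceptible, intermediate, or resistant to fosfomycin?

Susceptible

Fosfomycin 16 mm: ≥ 16 mm — Susceptible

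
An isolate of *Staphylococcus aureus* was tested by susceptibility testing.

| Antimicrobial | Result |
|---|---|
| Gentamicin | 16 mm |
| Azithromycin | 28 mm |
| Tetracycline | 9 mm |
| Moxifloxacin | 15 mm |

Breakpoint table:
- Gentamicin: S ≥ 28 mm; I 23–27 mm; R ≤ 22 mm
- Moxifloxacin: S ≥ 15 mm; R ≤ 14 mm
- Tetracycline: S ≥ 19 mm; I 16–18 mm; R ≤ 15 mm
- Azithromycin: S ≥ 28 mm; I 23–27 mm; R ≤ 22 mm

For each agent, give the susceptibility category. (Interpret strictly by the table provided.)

Gentamicin: 16 mm is ≤ 22 mm — Resistant
Azithromycin 28 mm: ≥ 28 mm → Susceptible
Tetracycline 9 mm: ≤ 15 mm → R
Moxifloxacin (15 mm) ≥ 15 mm → S

R, S, R, S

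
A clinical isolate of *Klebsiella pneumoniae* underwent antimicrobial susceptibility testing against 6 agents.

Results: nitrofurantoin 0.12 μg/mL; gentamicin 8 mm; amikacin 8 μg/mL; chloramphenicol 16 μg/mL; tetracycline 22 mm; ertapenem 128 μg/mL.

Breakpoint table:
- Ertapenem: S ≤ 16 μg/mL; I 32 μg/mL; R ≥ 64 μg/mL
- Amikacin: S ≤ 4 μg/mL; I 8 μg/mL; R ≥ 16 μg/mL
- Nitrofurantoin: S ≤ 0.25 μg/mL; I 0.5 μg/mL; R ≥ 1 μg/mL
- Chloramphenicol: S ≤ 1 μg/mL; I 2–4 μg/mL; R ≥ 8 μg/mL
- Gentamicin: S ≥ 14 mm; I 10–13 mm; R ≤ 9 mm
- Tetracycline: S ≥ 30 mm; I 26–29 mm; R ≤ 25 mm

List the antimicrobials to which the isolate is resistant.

Nitrofurantoin: 0.12 μg/mL is ≤ 0.25 μg/mL → susceptible
Gentamicin: 8 mm is ≤ 9 mm — R
Amikacin (8 μg/mL) = 8 μg/mL → I
Chloramphenicol: 16 μg/mL is ≥ 8 μg/mL — R
Tetracycline 22 mm: ≤ 25 mm — R
Ertapenem: 128 μg/mL is ≥ 64 μg/mL → resistant

gentamicin, chloramphenicol, tetracycline, ertapenem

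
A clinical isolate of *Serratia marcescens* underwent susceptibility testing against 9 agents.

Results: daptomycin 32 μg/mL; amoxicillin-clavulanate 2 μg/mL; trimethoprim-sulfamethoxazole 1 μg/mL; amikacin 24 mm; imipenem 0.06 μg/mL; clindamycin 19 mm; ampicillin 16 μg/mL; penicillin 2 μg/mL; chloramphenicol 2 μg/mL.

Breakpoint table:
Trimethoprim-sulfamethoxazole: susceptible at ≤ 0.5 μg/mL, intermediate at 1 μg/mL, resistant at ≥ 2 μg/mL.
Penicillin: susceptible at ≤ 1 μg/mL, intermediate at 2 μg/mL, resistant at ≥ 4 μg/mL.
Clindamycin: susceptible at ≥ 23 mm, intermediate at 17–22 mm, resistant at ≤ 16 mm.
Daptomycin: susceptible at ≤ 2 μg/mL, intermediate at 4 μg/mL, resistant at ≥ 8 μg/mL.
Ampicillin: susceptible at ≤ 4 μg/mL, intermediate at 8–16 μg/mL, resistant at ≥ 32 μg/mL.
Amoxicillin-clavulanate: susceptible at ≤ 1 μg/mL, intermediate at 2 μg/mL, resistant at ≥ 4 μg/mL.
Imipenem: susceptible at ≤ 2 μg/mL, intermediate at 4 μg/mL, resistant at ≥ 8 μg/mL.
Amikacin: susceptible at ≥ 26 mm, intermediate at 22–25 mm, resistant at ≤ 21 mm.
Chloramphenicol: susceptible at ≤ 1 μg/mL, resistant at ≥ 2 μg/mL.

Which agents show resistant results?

daptomycin, chloramphenicol

Daptomycin 32 μg/mL: ≥ 8 μg/mL — Resistant
Amoxicillin-clavulanate (2 μg/mL) = 2 μg/mL ⇒ Intermediate
Trimethoprim-sulfamethoxazole 1 μg/mL: = 1 μg/mL — Intermediate
Amikacin (24 mm) in 22–25 mm → Intermediate
Imipenem 0.06 μg/mL: ≤ 2 μg/mL ⇒ susceptible
Clindamycin 19 mm: in 17–22 mm ⇒ intermediate
Ampicillin 16 μg/mL: in 8–16 μg/mL — intermediate
Penicillin (2 μg/mL) = 2 μg/mL → intermediate
Chloramphenicol 2 μg/mL: ≥ 2 μg/mL — R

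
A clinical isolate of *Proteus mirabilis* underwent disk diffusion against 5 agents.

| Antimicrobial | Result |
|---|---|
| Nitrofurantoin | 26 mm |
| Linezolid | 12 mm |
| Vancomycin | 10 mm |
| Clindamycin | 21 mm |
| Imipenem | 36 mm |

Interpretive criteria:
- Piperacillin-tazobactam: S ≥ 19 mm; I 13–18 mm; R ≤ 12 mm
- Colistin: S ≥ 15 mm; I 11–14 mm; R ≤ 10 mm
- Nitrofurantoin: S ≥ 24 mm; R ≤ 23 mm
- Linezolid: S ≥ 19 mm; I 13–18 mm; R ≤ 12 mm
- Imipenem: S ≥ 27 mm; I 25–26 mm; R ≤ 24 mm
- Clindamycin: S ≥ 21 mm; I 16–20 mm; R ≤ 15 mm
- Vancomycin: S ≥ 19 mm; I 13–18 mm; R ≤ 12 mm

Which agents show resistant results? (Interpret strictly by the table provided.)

linezolid, vancomycin

Nitrofurantoin: 26 mm is ≥ 24 mm — Susceptible
Linezolid (12 mm) ≤ 12 mm — R
Vancomycin 10 mm: ≤ 12 mm → Resistant
Clindamycin (21 mm) ≥ 21 mm — S
Imipenem (36 mm) ≥ 27 mm ⇒ S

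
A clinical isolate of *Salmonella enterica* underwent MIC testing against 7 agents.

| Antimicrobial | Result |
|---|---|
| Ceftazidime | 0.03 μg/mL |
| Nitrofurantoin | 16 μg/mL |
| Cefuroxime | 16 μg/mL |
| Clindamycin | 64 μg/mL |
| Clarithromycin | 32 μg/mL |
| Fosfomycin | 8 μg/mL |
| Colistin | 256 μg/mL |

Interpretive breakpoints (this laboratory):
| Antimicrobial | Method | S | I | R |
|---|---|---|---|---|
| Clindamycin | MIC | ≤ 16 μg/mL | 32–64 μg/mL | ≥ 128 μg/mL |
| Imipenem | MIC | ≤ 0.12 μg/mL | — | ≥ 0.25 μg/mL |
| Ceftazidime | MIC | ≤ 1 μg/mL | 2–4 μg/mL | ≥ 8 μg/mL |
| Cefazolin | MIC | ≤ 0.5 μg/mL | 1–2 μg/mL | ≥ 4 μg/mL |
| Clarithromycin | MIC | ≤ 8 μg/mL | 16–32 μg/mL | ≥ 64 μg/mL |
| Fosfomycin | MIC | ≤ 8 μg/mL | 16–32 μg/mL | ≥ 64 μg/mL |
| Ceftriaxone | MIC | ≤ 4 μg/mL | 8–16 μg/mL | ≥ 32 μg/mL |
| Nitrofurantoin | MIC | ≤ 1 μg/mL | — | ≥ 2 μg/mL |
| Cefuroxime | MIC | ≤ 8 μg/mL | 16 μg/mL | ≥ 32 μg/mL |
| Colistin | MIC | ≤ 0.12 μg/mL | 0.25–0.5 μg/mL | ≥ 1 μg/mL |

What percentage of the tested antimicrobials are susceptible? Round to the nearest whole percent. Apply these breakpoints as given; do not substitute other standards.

29%

Ceftazidime: 0.03 μg/mL is ≤ 1 μg/mL — Susceptible
Nitrofurantoin 16 μg/mL: ≥ 2 μg/mL — Resistant
Cefuroxime: 16 μg/mL is = 16 μg/mL → I
Clindamycin: 64 μg/mL is in 32–64 μg/mL ⇒ Intermediate
Clarithromycin: 32 μg/mL is in 16–32 μg/mL — Intermediate
Fosfomycin (8 μg/mL) ≤ 8 μg/mL — Susceptible
Colistin (256 μg/mL) ≥ 1 μg/mL — resistant
Susceptible: 2/7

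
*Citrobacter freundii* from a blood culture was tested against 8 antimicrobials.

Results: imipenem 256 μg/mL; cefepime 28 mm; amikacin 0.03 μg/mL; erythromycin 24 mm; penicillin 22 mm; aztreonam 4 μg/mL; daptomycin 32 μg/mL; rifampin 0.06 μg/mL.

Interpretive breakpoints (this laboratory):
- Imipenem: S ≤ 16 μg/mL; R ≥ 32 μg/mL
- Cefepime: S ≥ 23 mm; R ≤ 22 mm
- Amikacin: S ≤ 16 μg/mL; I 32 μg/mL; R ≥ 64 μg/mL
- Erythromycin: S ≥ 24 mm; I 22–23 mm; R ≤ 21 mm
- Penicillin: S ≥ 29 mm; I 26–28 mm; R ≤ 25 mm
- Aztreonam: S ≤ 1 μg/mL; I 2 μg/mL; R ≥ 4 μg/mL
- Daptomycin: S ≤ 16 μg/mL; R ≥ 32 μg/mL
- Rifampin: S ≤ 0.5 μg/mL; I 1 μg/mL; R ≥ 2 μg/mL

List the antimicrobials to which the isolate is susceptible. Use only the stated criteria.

cefepime, amikacin, erythromycin, rifampin

Imipenem (256 μg/mL) ≥ 32 μg/mL — R
Cefepime (28 mm) ≥ 23 mm — susceptible
Amikacin: 0.03 μg/mL is ≤ 16 μg/mL → Susceptible
Erythromycin 24 mm: ≥ 24 mm ⇒ susceptible
Penicillin: 22 mm is ≤ 25 mm → resistant
Aztreonam (4 μg/mL) ≥ 4 μg/mL → Resistant
Daptomycin: 32 μg/mL is ≥ 32 μg/mL ⇒ Resistant
Rifampin 0.06 μg/mL: ≤ 0.5 μg/mL ⇒ S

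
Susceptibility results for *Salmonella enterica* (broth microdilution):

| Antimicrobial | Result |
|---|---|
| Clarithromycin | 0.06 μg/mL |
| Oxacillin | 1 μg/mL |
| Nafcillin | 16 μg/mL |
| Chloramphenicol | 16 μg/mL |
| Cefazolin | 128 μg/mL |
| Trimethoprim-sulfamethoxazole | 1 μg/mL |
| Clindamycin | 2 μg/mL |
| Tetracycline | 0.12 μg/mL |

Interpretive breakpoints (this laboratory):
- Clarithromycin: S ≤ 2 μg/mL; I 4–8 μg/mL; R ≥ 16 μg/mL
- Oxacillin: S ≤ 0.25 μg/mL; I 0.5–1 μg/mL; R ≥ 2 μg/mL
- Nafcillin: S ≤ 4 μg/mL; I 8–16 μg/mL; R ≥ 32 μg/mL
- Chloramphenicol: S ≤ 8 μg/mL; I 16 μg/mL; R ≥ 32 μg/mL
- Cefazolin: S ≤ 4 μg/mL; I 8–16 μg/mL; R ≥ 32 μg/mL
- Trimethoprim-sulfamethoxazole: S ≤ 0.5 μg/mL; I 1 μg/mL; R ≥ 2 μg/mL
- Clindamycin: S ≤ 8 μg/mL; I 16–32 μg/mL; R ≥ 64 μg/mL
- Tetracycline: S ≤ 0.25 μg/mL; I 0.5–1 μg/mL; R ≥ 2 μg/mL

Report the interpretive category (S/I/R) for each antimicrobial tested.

Clarithromycin 0.06 μg/mL: ≤ 2 μg/mL ⇒ Susceptible
Oxacillin 1 μg/mL: in 0.5–1 μg/mL — intermediate
Nafcillin (16 μg/mL) in 8–16 μg/mL — Intermediate
Chloramphenicol (16 μg/mL) = 16 μg/mL — intermediate
Cefazolin 128 μg/mL: ≥ 32 μg/mL → resistant
Trimethoprim-sulfamethoxazole 1 μg/mL: = 1 μg/mL — I
Clindamycin (2 μg/mL) ≤ 8 μg/mL ⇒ susceptible
Tetracycline: 0.12 μg/mL is ≤ 0.25 μg/mL → S

S, I, I, I, R, I, S, S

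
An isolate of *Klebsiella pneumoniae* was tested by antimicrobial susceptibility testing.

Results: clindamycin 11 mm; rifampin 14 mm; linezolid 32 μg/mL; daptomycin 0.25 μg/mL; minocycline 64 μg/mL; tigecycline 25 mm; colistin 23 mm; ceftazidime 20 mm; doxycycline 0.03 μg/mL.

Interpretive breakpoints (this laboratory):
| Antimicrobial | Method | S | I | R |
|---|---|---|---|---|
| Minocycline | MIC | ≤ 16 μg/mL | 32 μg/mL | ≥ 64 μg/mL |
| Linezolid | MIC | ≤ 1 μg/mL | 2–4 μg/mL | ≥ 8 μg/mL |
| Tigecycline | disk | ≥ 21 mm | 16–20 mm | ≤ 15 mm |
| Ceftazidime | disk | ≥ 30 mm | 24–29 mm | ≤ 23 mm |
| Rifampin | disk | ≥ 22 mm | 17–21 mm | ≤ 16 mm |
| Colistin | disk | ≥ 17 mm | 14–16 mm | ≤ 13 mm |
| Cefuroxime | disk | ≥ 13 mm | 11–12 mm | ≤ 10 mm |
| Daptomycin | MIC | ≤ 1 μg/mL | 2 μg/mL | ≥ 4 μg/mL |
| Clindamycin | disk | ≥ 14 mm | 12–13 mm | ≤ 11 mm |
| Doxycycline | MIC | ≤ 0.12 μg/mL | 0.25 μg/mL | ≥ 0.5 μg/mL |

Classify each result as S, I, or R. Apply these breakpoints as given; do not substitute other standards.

R, R, R, S, R, S, S, R, S

Clindamycin: 11 mm is ≤ 11 mm ⇒ resistant
Rifampin 14 mm: ≤ 16 mm → R
Linezolid: 32 μg/mL is ≥ 8 μg/mL — Resistant
Daptomycin (0.25 μg/mL) ≤ 1 μg/mL — susceptible
Minocycline: 64 μg/mL is ≥ 64 μg/mL — R
Tigecycline (25 mm) ≥ 21 mm → susceptible
Colistin: 23 mm is ≥ 17 mm → Susceptible
Ceftazidime 20 mm: ≤ 23 mm → Resistant
Doxycycline (0.03 μg/mL) ≤ 0.12 μg/mL — susceptible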